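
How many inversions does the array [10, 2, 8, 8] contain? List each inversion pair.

Finding inversions in [10, 2, 8, 8]:

(0, 1): arr[0]=10 > arr[1]=2
(0, 2): arr[0]=10 > arr[2]=8
(0, 3): arr[0]=10 > arr[3]=8

Total inversions: 3

The array has 3 inversion(s): (0,1), (0,2), (0,3). Each pair (i,j) satisfies i < j and arr[i] > arr[j].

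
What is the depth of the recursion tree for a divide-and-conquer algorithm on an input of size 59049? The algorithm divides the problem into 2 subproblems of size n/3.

For divide and conquer with division factor 3:

Problem sizes at each level:
Level 0: 59049
Level 1: 19683
Level 2: 6561
Level 3: 2187
Level 4: 729
Level 5: 243
Level 6: 81
Level 7: 27
Level 8: 9
Level 9: 3
Level 10: 1

The root is level 0 and the size-1 base case is level 10 (the tree spans levels 0 through 10, i.e. 11 levels counting the root), so the depth is the number of divisions: log_3(59049) = 10

The recursion tree depth is log_3(59049) = 10. At each level, the problem size is divided by 3, so it takes 10 divisions to reduce to a base case of size 1. The algorithm makes 2 recursive calls at each level.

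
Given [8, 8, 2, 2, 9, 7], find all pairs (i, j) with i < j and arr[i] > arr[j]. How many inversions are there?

Finding inversions in [8, 8, 2, 2, 9, 7]:

(0, 2): arr[0]=8 > arr[2]=2
(0, 3): arr[0]=8 > arr[3]=2
(0, 5): arr[0]=8 > arr[5]=7
(1, 2): arr[1]=8 > arr[2]=2
(1, 3): arr[1]=8 > arr[3]=2
(1, 5): arr[1]=8 > arr[5]=7
(4, 5): arr[4]=9 > arr[5]=7

Total inversions: 7

The array has 7 inversion(s): (0,2), (0,3), (0,5), (1,2), (1,3), (1,5), (4,5). Each pair (i,j) satisfies i < j and arr[i] > arr[j].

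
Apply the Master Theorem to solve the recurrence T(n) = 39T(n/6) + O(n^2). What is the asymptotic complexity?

Master Theorem for T(n) = 39T(n/6) + O(n^2):

a = 39, b = 6, c = 2
log_b(a) = log_6(39) = 2.0447

Case 1: c = 2 < log_6(39) = 2.0447
T(n) = O(n^(log_6 39))

For T(n) = 39T(n/6) + O(n^2): log_6(39) = 2.0447. This is Case 1 of the Master Theorem (c < log_b(a), work dominated by leaves), giving O(n^(log_6 39)).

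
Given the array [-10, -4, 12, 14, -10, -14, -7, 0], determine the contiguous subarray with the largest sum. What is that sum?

Using Kadane's algorithm on [-10, -4, 12, 14, -10, -14, -7, 0]:

Scanning through the array:
Position 1 (value -4): max_ending_here = -4, max_so_far = -4
Position 2 (value 12): max_ending_here = 12, max_so_far = 12
Position 3 (value 14): max_ending_here = 26, max_so_far = 26
Position 4 (value -10): max_ending_here = 16, max_so_far = 26
Position 5 (value -14): max_ending_here = 2, max_so_far = 26
Position 6 (value -7): max_ending_here = -5, max_so_far = 26
Position 7 (value 0): max_ending_here = 0, max_so_far = 26

Maximum subarray: [12, 14]
Maximum sum: 26

The maximum subarray is [12, 14] with sum 26. This subarray runs from index 2 to index 3.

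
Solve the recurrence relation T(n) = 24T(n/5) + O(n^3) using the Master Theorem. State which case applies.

Master Theorem for T(n) = 24T(n/5) + O(n^3):

a = 24, b = 5, c = 3
log_b(a) = log_5(24) = 1.9746

Case 3: c = 3 > log_5(24) = 1.9746
T(n) = O(n^3) = O(n^3)

For T(n) = 24T(n/5) + O(n^3): log_5(24) = 1.9746. This is Case 3 of the Master Theorem (c > log_b(a), work dominated by root), giving O(n^3).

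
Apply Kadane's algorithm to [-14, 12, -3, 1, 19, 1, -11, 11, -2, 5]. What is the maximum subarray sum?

Using Kadane's algorithm on [-14, 12, -3, 1, 19, 1, -11, 11, -2, 5]:

Scanning through the array:
Position 1 (value 12): max_ending_here = 12, max_so_far = 12
Position 2 (value -3): max_ending_here = 9, max_so_far = 12
Position 3 (value 1): max_ending_here = 10, max_so_far = 12
Position 4 (value 19): max_ending_here = 29, max_so_far = 29
Position 5 (value 1): max_ending_here = 30, max_so_far = 30
Position 6 (value -11): max_ending_here = 19, max_so_far = 30
Position 7 (value 11): max_ending_here = 30, max_so_far = 30
Position 8 (value -2): max_ending_here = 28, max_so_far = 30
Position 9 (value 5): max_ending_here = 33, max_so_far = 33

Maximum subarray: [12, -3, 1, 19, 1, -11, 11, -2, 5]
Maximum sum: 33

The maximum subarray is [12, -3, 1, 19, 1, -11, 11, -2, 5] with sum 33. This subarray runs from index 1 to index 9.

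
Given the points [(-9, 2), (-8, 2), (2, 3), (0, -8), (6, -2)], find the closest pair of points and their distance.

Computing all pairwise distances among 5 points:

d((-9, 2), (-8, 2)) = 1.0 <-- minimum
d((-9, 2), (2, 3)) = 11.0454
d((-9, 2), (0, -8)) = 13.4536
d((-9, 2), (6, -2)) = 15.5242
d((-8, 2), (2, 3)) = 10.0499
d((-8, 2), (0, -8)) = 12.8062
d((-8, 2), (6, -2)) = 14.5602
d((2, 3), (0, -8)) = 11.1803
d((2, 3), (6, -2)) = 6.4031
d((0, -8), (6, -2)) = 8.4853

Closest pair: (-9, 2) and (-8, 2) with distance 1.0

The closest pair is (-9, 2) and (-8, 2) with Euclidean distance 1.0. For 5 points, brute-force pairwise comparison is shown above. For large n, the divide-and-conquer algorithm (sort by x, recurse on halves, check the dividing strip) achieves O(n log n).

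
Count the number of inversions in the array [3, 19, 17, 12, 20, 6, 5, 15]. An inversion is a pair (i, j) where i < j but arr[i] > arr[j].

Finding inversions in [3, 19, 17, 12, 20, 6, 5, 15]:

(1, 2): arr[1]=19 > arr[2]=17
(1, 3): arr[1]=19 > arr[3]=12
(1, 5): arr[1]=19 > arr[5]=6
(1, 6): arr[1]=19 > arr[6]=5
(1, 7): arr[1]=19 > arr[7]=15
(2, 3): arr[2]=17 > arr[3]=12
(2, 5): arr[2]=17 > arr[5]=6
(2, 6): arr[2]=17 > arr[6]=5
(2, 7): arr[2]=17 > arr[7]=15
(3, 5): arr[3]=12 > arr[5]=6
(3, 6): arr[3]=12 > arr[6]=5
(4, 5): arr[4]=20 > arr[5]=6
(4, 6): arr[4]=20 > arr[6]=5
(4, 7): arr[4]=20 > arr[7]=15
(5, 6): arr[5]=6 > arr[6]=5

Total inversions: 15

The array has 15 inversion(s): (1,2), (1,3), (1,5), (1,6), (1,7), (2,3), (2,5), (2,6), (2,7), (3,5), (3,6), (4,5), (4,6), (4,7), (5,6). Each pair (i,j) satisfies i < j and arr[i] > arr[j].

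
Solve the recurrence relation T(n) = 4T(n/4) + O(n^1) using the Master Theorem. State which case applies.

Master Theorem for T(n) = 4T(n/4) + O(n^1):

a = 4, b = 4, c = 1
log_b(a) = log_4(4) = 1.0000

Case 2: c = 1 = log_4(4) = 1.0000
T(n) = O(n^1 log n) = O(n log n)

For T(n) = 4T(n/4) + O(n^1): log_4(4) = 1.0000. This is Case 2 of the Master Theorem (c = log_b(a), equal work at all levels), giving O(n log n).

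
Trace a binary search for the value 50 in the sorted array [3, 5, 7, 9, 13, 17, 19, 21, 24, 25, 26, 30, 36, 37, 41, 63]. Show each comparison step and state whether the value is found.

Binary search for 50 in [3, 5, 7, 9, 13, 17, 19, 21, 24, 25, 26, 30, 36, 37, 41, 63]:

lo=0, hi=15, mid=7, arr[mid]=21 -> 21 < 50, search right half
lo=8, hi=15, mid=11, arr[mid]=30 -> 30 < 50, search right half
lo=12, hi=15, mid=13, arr[mid]=37 -> 37 < 50, search right half
lo=14, hi=15, mid=14, arr[mid]=41 -> 41 < 50, search right half
lo=15, hi=15, mid=15, arr[mid]=63 -> 63 > 50, search left half
lo=15 > hi=14, target 50 not found

Binary search determines that 50 is not in the array after 5 comparisons. The search space was exhausted without finding the target.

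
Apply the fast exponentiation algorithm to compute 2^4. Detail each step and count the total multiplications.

Computing 2^4 by squaring (build up from 2^1; each line after the first costs one multiplication):

2^1 = 2
2^2 = (2^1)^2 = 2^2 = 4
2^4 = (2^2)^2 = 4^2 = 16

Result: 16
Multiplications needed: 2 (2 lines after 2^1)

2^4 = 16. Using exponentiation by squaring, this requires 2 multiplications. The key idea: if the exponent is even, square the half-power; if odd, multiply by the base once.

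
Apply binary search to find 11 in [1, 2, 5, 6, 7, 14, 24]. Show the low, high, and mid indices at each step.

Binary search for 11 in [1, 2, 5, 6, 7, 14, 24]:

lo=0, hi=6, mid=3, arr[mid]=6 -> 6 < 11, search right half
lo=4, hi=6, mid=5, arr[mid]=14 -> 14 > 11, search left half
lo=4, hi=4, mid=4, arr[mid]=7 -> 7 < 11, search right half
lo=5 > hi=4, target 11 not found

Binary search determines that 11 is not in the array after 3 comparisons. The search space was exhausted without finding the target.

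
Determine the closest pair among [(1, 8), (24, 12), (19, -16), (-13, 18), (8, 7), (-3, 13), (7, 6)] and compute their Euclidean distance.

Computing all pairwise distances among 7 points:

d((1, 8), (24, 12)) = 23.3452
d((1, 8), (19, -16)) = 30.0
d((1, 8), (-13, 18)) = 17.2047
d((1, 8), (8, 7)) = 7.0711
d((1, 8), (-3, 13)) = 6.4031
d((1, 8), (7, 6)) = 6.3246
d((24, 12), (19, -16)) = 28.4429
d((24, 12), (-13, 18)) = 37.4833
d((24, 12), (8, 7)) = 16.7631
d((24, 12), (-3, 13)) = 27.0185
d((24, 12), (7, 6)) = 18.0278
d((19, -16), (-13, 18)) = 46.6905
d((19, -16), (8, 7)) = 25.4951
d((19, -16), (-3, 13)) = 36.4005
d((19, -16), (7, 6)) = 25.0599
d((-13, 18), (8, 7)) = 23.7065
d((-13, 18), (-3, 13)) = 11.1803
d((-13, 18), (7, 6)) = 23.3238
d((8, 7), (-3, 13)) = 12.53
d((8, 7), (7, 6)) = 1.4142 <-- minimum
d((-3, 13), (7, 6)) = 12.2066

Closest pair: (8, 7) and (7, 6) with distance 1.4142

The closest pair is (8, 7) and (7, 6) with Euclidean distance 1.4142. For 7 points, brute-force pairwise comparison is shown above. For large n, the divide-and-conquer algorithm (sort by x, recurse on halves, check the dividing strip) achieves O(n log n).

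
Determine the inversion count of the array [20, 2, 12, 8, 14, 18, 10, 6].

Finding inversions in [20, 2, 12, 8, 14, 18, 10, 6]:

(0, 1): arr[0]=20 > arr[1]=2
(0, 2): arr[0]=20 > arr[2]=12
(0, 3): arr[0]=20 > arr[3]=8
(0, 4): arr[0]=20 > arr[4]=14
(0, 5): arr[0]=20 > arr[5]=18
(0, 6): arr[0]=20 > arr[6]=10
(0, 7): arr[0]=20 > arr[7]=6
(2, 3): arr[2]=12 > arr[3]=8
(2, 6): arr[2]=12 > arr[6]=10
(2, 7): arr[2]=12 > arr[7]=6
(3, 7): arr[3]=8 > arr[7]=6
(4, 6): arr[4]=14 > arr[6]=10
(4, 7): arr[4]=14 > arr[7]=6
(5, 6): arr[5]=18 > arr[6]=10
(5, 7): arr[5]=18 > arr[7]=6
(6, 7): arr[6]=10 > arr[7]=6

Total inversions: 16

The array has 16 inversion(s): (0,1), (0,2), (0,3), (0,4), (0,5), (0,6), (0,7), (2,3), (2,6), (2,7), (3,7), (4,6), (4,7), (5,6), (5,7), (6,7). Each pair (i,j) satisfies i < j and arr[i] > arr[j].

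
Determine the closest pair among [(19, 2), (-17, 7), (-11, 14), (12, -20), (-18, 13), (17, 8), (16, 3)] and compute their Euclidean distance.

Computing all pairwise distances among 7 points:

d((19, 2), (-17, 7)) = 36.3456
d((19, 2), (-11, 14)) = 32.311
d((19, 2), (12, -20)) = 23.0868
d((19, 2), (-18, 13)) = 38.6005
d((19, 2), (17, 8)) = 6.3246
d((19, 2), (16, 3)) = 3.1623 <-- minimum
d((-17, 7), (-11, 14)) = 9.2195
d((-17, 7), (12, -20)) = 39.6232
d((-17, 7), (-18, 13)) = 6.0828
d((-17, 7), (17, 8)) = 34.0147
d((-17, 7), (16, 3)) = 33.2415
d((-11, 14), (12, -20)) = 41.0488
d((-11, 14), (-18, 13)) = 7.0711
d((-11, 14), (17, 8)) = 28.6356
d((-11, 14), (16, 3)) = 29.1548
d((12, -20), (-18, 13)) = 44.5982
d((12, -20), (17, 8)) = 28.4429
d((12, -20), (16, 3)) = 23.3452
d((-18, 13), (17, 8)) = 35.3553
d((-18, 13), (16, 3)) = 35.4401
d((17, 8), (16, 3)) = 5.099

Closest pair: (19, 2) and (16, 3) with distance 3.1623

The closest pair is (19, 2) and (16, 3) with Euclidean distance 3.1623. For 7 points, brute-force pairwise comparison is shown above. For large n, the divide-and-conquer algorithm (sort by x, recurse on halves, check the dividing strip) achieves O(n log n).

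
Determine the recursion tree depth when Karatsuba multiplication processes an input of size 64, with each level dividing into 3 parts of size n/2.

For divide and conquer with division factor 2:

Problem sizes at each level:
Level 0: 64
Level 1: 32
Level 2: 16
Level 3: 8
Level 4: 4
Level 5: 2
Level 6: 1

The root is level 0 and the size-1 base case is level 6 (the tree spans levels 0 through 6, i.e. 7 levels counting the root), so the depth is the number of divisions: log_2(64) = 6

The recursion tree depth is log_2(64) = 6. At each level, the problem size is divided by 2, so it takes 6 divisions to reduce to a base case of size 1. The algorithm makes 3 recursive calls at each level.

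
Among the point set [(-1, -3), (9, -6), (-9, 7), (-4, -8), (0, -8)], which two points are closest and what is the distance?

Computing all pairwise distances among 5 points:

d((-1, -3), (9, -6)) = 10.4403
d((-1, -3), (-9, 7)) = 12.8062
d((-1, -3), (-4, -8)) = 5.831
d((-1, -3), (0, -8)) = 5.099
d((9, -6), (-9, 7)) = 22.2036
d((9, -6), (-4, -8)) = 13.1529
d((9, -6), (0, -8)) = 9.2195
d((-9, 7), (-4, -8)) = 15.8114
d((-9, 7), (0, -8)) = 17.4929
d((-4, -8), (0, -8)) = 4.0 <-- minimum

Closest pair: (-4, -8) and (0, -8) with distance 4.0

The closest pair is (-4, -8) and (0, -8) with Euclidean distance 4.0. For 5 points, brute-force pairwise comparison is shown above. For large n, the divide-and-conquer algorithm (sort by x, recurse on halves, check the dividing strip) achieves O(n log n).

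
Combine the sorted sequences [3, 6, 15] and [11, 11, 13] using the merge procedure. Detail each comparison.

Merging process:

Compare 3 vs 11: take 3 from left. Merged: [3]
Compare 6 vs 11: take 6 from left. Merged: [3, 6]
Compare 15 vs 11: take 11 from right. Merged: [3, 6, 11]
Compare 15 vs 11: take 11 from right. Merged: [3, 6, 11, 11]
Compare 15 vs 13: take 13 from right. Merged: [3, 6, 11, 11, 13]
Append remaining from left: [15]. Merged: [3, 6, 11, 11, 13, 15]

Final merged array: [3, 6, 11, 11, 13, 15]
Total comparisons: 5

The merged array is [3, 6, 11, 11, 13, 15], requiring 5 comparisons. The merge step runs in O(n) time where n is the total number of elements.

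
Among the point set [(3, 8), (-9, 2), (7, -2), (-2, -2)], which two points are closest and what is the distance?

Computing all pairwise distances among 4 points:

d((3, 8), (-9, 2)) = 13.4164
d((3, 8), (7, -2)) = 10.7703
d((3, 8), (-2, -2)) = 11.1803
d((-9, 2), (7, -2)) = 16.4924
d((-9, 2), (-2, -2)) = 8.0623 <-- minimum
d((7, -2), (-2, -2)) = 9.0

Closest pair: (-9, 2) and (-2, -2) with distance 8.0623

The closest pair is (-9, 2) and (-2, -2) with Euclidean distance 8.0623. For 4 points, brute-force pairwise comparison is shown above. For large n, the divide-and-conquer algorithm (sort by x, recurse on halves, check the dividing strip) achieves O(n log n).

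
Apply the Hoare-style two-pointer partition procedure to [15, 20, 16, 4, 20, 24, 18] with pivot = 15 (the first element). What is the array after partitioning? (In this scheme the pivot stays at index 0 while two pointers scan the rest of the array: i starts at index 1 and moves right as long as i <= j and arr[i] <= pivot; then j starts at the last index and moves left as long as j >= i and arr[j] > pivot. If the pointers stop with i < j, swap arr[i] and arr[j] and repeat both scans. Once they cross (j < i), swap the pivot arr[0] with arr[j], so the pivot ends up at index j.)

Hoare-style two-pointer partition with pivot = 15:

Initial array: [15, 20, 16, 4, 20, 24, 18]

Pointers start at i = 1, j = 6.
i stops at index 1 (arr[1]=20 > 15), j stops at index 3 (arr[3]=4 <= 15): swap arr[1] and arr[3], array becomes [15, 4, 16, 20, 20, 24, 18]
i ends at 2, j ends at 1: the pointers have crossed (j < i), so scanning stops.

Swap pivot arr[0] with arr[1] to place pivot at position 1: [4, 15, 16, 20, 20, 24, 18]
Pivot position: 1

After partitioning with pivot 15, the array becomes [4, 15, 16, 20, 20, 24, 18]. The pivot is placed at index 1. All elements to the left of the pivot are <= 15, and all elements to the right are > 15.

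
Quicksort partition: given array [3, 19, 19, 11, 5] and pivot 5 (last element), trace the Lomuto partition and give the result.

Lomuto partition with pivot = 5:

Initial array: [3, 19, 19, 11, 5]

arr[0]=3 <= 5: swap with position 0, array becomes [3, 19, 19, 11, 5]
arr[1]=19 > 5: no swap
arr[2]=19 > 5: no swap
arr[3]=11 > 5: no swap

Place pivot at position 1: [3, 5, 19, 11, 19]
Pivot position: 1

After partitioning with pivot 5, the array becomes [3, 5, 19, 11, 19]. The pivot is placed at index 1. All elements to the left of the pivot are <= 5, and all elements to the right are > 5.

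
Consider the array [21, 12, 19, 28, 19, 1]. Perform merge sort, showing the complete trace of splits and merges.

Merge sort trace:

Split: [21, 12, 19, 28, 19, 1] -> [21, 12, 19] and [28, 19, 1]
  Split: [21, 12, 19] -> [21] and [12, 19]
    Split: [12, 19] -> [12] and [19]
    Merge: [12] + [19] -> [12, 19]
  Merge: [21] + [12, 19] -> [12, 19, 21]
  Split: [28, 19, 1] -> [28] and [19, 1]
    Split: [19, 1] -> [19] and [1]
    Merge: [19] + [1] -> [1, 19]
  Merge: [28] + [1, 19] -> [1, 19, 28]
Merge: [12, 19, 21] + [1, 19, 28] -> [1, 12, 19, 19, 21, 28]

Final sorted array: [1, 12, 19, 19, 21, 28]

The merge sort proceeds by recursively splitting the array and merging sorted halves.
After all merges, the sorted array is [1, 12, 19, 19, 21, 28].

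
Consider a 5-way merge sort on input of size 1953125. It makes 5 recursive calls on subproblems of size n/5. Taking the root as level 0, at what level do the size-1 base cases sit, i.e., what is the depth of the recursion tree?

For divide and conquer with division factor 5:

Problem sizes at each level:
Level 0: 1953125
Level 1: 390625
Level 2: 78125
Level 3: 15625
Level 4: 3125
Level 5: 625
Level 6: 125
Level 7: 25
Level 8: 5
Level 9: 1

The root is level 0 and the size-1 base case is level 9 (the tree spans levels 0 through 9, i.e. 10 levels counting the root), so the depth is the number of divisions: log_5(1953125) = 9

The recursion tree depth is log_5(1953125) = 9. At each level, the problem size is divided by 5, so it takes 9 divisions to reduce to a base case of size 1. The algorithm makes 5 recursive calls at each level.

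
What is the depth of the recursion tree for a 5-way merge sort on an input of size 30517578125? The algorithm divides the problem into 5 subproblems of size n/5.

For divide and conquer with division factor 5:

Problem sizes at each level:
Level 0: 30517578125
Level 1: 6103515625
Level 2: 1220703125
Level 3: 244140625
Level 4: 48828125
Level 5: 9765625
Level 6: 1953125
Level 7: 390625
Level 8: 78125
Level 9: 15625
Level 10: 3125
Level 11: 625
Level 12: 125
Level 13: 25
Level 14: 5
Level 15: 1

The root is level 0 and the size-1 base case is level 15 (the tree spans levels 0 through 15, i.e. 16 levels counting the root), so the depth is the number of divisions: log_5(30517578125) = 15

The recursion tree depth is log_5(30517578125) = 15. At each level, the problem size is divided by 5, so it takes 15 divisions to reduce to a base case of size 1. The algorithm makes 5 recursive calls at each level.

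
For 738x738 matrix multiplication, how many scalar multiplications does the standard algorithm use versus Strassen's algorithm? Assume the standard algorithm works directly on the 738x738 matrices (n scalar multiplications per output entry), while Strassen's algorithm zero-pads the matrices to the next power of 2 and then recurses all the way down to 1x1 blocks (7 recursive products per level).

Matrix multiplication for 738x738 matrices:

Strassen's algorithm requires power-of-2 dimensions. Pad 738x738 to 1024x1024 (next power of 2).

Standard algorithm: 738^3 = 401947272 multiplications
Strassen's algorithm: 7^(log2(1024)) = 7^10 = 282475249 multiplications
Savings: 401947272 - 282475249 = 119472023 multiplications

Standard: 401947272 multiplications (738^3). Strassen: 282475249 multiplications (7^10, after padding to 1024x1024). Strassen reduces 8 recursive multiplications to 7 at each level.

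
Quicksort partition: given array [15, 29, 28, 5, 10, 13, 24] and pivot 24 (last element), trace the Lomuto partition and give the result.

Lomuto partition with pivot = 24:

Initial array: [15, 29, 28, 5, 10, 13, 24]

arr[0]=15 <= 24: swap with position 0, array becomes [15, 29, 28, 5, 10, 13, 24]
arr[1]=29 > 24: no swap
arr[2]=28 > 24: no swap
arr[3]=5 <= 24: swap with position 1, array becomes [15, 5, 28, 29, 10, 13, 24]
arr[4]=10 <= 24: swap with position 2, array becomes [15, 5, 10, 29, 28, 13, 24]
arr[5]=13 <= 24: swap with position 3, array becomes [15, 5, 10, 13, 28, 29, 24]

Place pivot at position 4: [15, 5, 10, 13, 24, 29, 28]
Pivot position: 4

After partitioning with pivot 24, the array becomes [15, 5, 10, 13, 24, 29, 28]. The pivot is placed at index 4. All elements to the left of the pivot are <= 24, and all elements to the right are > 24.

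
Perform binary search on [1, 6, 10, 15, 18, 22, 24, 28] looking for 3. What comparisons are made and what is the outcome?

Binary search for 3 in [1, 6, 10, 15, 18, 22, 24, 28]:

lo=0, hi=7, mid=3, arr[mid]=15 -> 15 > 3, search left half
lo=0, hi=2, mid=1, arr[mid]=6 -> 6 > 3, search left half
lo=0, hi=0, mid=0, arr[mid]=1 -> 1 < 3, search right half
lo=1 > hi=0, target 3 not found

Binary search determines that 3 is not in the array after 3 comparisons. The search space was exhausted without finding the target.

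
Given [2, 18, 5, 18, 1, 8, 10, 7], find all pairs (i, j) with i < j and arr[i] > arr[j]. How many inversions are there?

Finding inversions in [2, 18, 5, 18, 1, 8, 10, 7]:

(0, 4): arr[0]=2 > arr[4]=1
(1, 2): arr[1]=18 > arr[2]=5
(1, 4): arr[1]=18 > arr[4]=1
(1, 5): arr[1]=18 > arr[5]=8
(1, 6): arr[1]=18 > arr[6]=10
(1, 7): arr[1]=18 > arr[7]=7
(2, 4): arr[2]=5 > arr[4]=1
(3, 4): arr[3]=18 > arr[4]=1
(3, 5): arr[3]=18 > arr[5]=8
(3, 6): arr[3]=18 > arr[6]=10
(3, 7): arr[3]=18 > arr[7]=7
(5, 7): arr[5]=8 > arr[7]=7
(6, 7): arr[6]=10 > arr[7]=7

Total inversions: 13

The array has 13 inversion(s): (0,4), (1,2), (1,4), (1,5), (1,6), (1,7), (2,4), (3,4), (3,5), (3,6), (3,7), (5,7), (6,7). Each pair (i,j) satisfies i < j and arr[i] > arr[j].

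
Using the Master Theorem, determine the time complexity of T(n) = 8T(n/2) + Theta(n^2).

Master Theorem for T(n) = 8T(n/2) + O(n^2):

a = 8, b = 2, c = 2
log_b(a) = log_2(8) = 3.0000

Case 1: c = 2 < log_2(8) = 3.0000
T(n) = O(n^(log_2 8)) = O(n^3)

For T(n) = 8T(n/2) + O(n^2): log_2(8) = 3.0000. This is Case 1 of the Master Theorem (c < log_b(a), work dominated by leaves), giving O(n^3).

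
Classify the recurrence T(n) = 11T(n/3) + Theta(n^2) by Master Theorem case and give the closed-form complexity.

Master Theorem for T(n) = 11T(n/3) + O(n^2):

a = 11, b = 3, c = 2
log_b(a) = log_3(11) = 2.1827

Case 1: c = 2 < log_3(11) = 2.1827
T(n) = O(n^(log_3 11))

For T(n) = 11T(n/3) + O(n^2): log_3(11) = 2.1827. This is Case 1 of the Master Theorem (c < log_b(a), work dominated by leaves), giving O(n^(log_3 11)).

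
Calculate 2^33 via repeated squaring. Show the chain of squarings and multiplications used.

Computing 2^33 by squaring (build up from 2^1; each line after the first costs one multiplication):

2^1 = 2
2^2 = (2^1)^2 = 2^2 = 4
2^4 = (2^2)^2 = 4^2 = 16
2^8 = (2^4)^2 = 16^2 = 256
2^16 = (2^8)^2 = 256^2 = 65536
2^32 = (2^16)^2 = 65536^2 = 4294967296
2^33 = 2 * 2^32 = 2 * 4294967296 = 8589934592

Result: 8589934592
Multiplications needed: 6 (6 lines after 2^1)

2^33 = 8589934592. Using exponentiation by squaring, this requires 6 multiplications. The key idea: if the exponent is even, square the half-power; if odd, multiply by the base once.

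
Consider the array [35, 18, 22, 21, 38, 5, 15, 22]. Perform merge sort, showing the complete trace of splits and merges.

Merge sort trace:

Split: [35, 18, 22, 21, 38, 5, 15, 22] -> [35, 18, 22, 21] and [38, 5, 15, 22]
  Split: [35, 18, 22, 21] -> [35, 18] and [22, 21]
    Split: [35, 18] -> [35] and [18]
    Merge: [35] + [18] -> [18, 35]
    Split: [22, 21] -> [22] and [21]
    Merge: [22] + [21] -> [21, 22]
  Merge: [18, 35] + [21, 22] -> [18, 21, 22, 35]
  Split: [38, 5, 15, 22] -> [38, 5] and [15, 22]
    Split: [38, 5] -> [38] and [5]
    Merge: [38] + [5] -> [5, 38]
    Split: [15, 22] -> [15] and [22]
    Merge: [15] + [22] -> [15, 22]
  Merge: [5, 38] + [15, 22] -> [5, 15, 22, 38]
Merge: [18, 21, 22, 35] + [5, 15, 22, 38] -> [5, 15, 18, 21, 22, 22, 35, 38]

Final sorted array: [5, 15, 18, 21, 22, 22, 35, 38]

The merge sort proceeds by recursively splitting the array and merging sorted halves.
After all merges, the sorted array is [5, 15, 18, 21, 22, 22, 35, 38].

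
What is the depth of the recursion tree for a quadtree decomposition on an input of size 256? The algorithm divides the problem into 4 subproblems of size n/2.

For divide and conquer with division factor 2:

Problem sizes at each level:
Level 0: 256
Level 1: 128
Level 2: 64
Level 3: 32
Level 4: 16
Level 5: 8
Level 6: 4
Level 7: 2
Level 8: 1

The root is level 0 and the size-1 base case is level 8 (the tree spans levels 0 through 8, i.e. 9 levels counting the root), so the depth is the number of divisions: log_2(256) = 8

The recursion tree depth is log_2(256) = 8. At each level, the problem size is divided by 2, so it takes 8 divisions to reduce to a base case of size 1. The algorithm makes 4 recursive calls at each level.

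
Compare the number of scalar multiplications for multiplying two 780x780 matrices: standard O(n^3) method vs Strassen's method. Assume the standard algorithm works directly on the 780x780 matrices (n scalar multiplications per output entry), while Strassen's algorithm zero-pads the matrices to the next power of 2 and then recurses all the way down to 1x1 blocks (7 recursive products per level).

Matrix multiplication for 780x780 matrices:

Strassen's algorithm requires power-of-2 dimensions. Pad 780x780 to 1024x1024 (next power of 2).

Standard algorithm: 780^3 = 474552000 multiplications
Strassen's algorithm: 7^(log2(1024)) = 7^10 = 282475249 multiplications
Savings: 474552000 - 282475249 = 192076751 multiplications

Standard: 474552000 multiplications (780^3). Strassen: 282475249 multiplications (7^10, after padding to 1024x1024). Strassen reduces 8 recursive multiplications to 7 at each level.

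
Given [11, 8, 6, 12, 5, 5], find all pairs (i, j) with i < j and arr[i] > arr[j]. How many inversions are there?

Finding inversions in [11, 8, 6, 12, 5, 5]:

(0, 1): arr[0]=11 > arr[1]=8
(0, 2): arr[0]=11 > arr[2]=6
(0, 4): arr[0]=11 > arr[4]=5
(0, 5): arr[0]=11 > arr[5]=5
(1, 2): arr[1]=8 > arr[2]=6
(1, 4): arr[1]=8 > arr[4]=5
(1, 5): arr[1]=8 > arr[5]=5
(2, 4): arr[2]=6 > arr[4]=5
(2, 5): arr[2]=6 > arr[5]=5
(3, 4): arr[3]=12 > arr[4]=5
(3, 5): arr[3]=12 > arr[5]=5

Total inversions: 11

The array has 11 inversion(s): (0,1), (0,2), (0,4), (0,5), (1,2), (1,4), (1,5), (2,4), (2,5), (3,4), (3,5). Each pair (i,j) satisfies i < j and arr[i] > arr[j].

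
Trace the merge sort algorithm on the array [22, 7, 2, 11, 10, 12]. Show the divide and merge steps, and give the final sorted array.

Merge sort trace:

Split: [22, 7, 2, 11, 10, 12] -> [22, 7, 2] and [11, 10, 12]
  Split: [22, 7, 2] -> [22] and [7, 2]
    Split: [7, 2] -> [7] and [2]
    Merge: [7] + [2] -> [2, 7]
  Merge: [22] + [2, 7] -> [2, 7, 22]
  Split: [11, 10, 12] -> [11] and [10, 12]
    Split: [10, 12] -> [10] and [12]
    Merge: [10] + [12] -> [10, 12]
  Merge: [11] + [10, 12] -> [10, 11, 12]
Merge: [2, 7, 22] + [10, 11, 12] -> [2, 7, 10, 11, 12, 22]

Final sorted array: [2, 7, 10, 11, 12, 22]

The merge sort proceeds by recursively splitting the array and merging sorted halves.
After all merges, the sorted array is [2, 7, 10, 11, 12, 22].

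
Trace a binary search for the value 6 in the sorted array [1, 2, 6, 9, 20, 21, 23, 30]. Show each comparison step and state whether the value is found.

Binary search for 6 in [1, 2, 6, 9, 20, 21, 23, 30]:

lo=0, hi=7, mid=3, arr[mid]=9 -> 9 > 6, search left half
lo=0, hi=2, mid=1, arr[mid]=2 -> 2 < 6, search right half
lo=2, hi=2, mid=2, arr[mid]=6 -> Found target at index 2!

Binary search finds 6 at index 2 after 3 comparisons. The search repeatedly halves the search space by comparing with the middle element.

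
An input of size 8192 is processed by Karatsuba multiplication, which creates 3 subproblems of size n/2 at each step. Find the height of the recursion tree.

For divide and conquer with division factor 2:

Problem sizes at each level:
Level 0: 8192
Level 1: 4096
Level 2: 2048
Level 3: 1024
Level 4: 512
Level 5: 256
Level 6: 128
Level 7: 64
Level 8: 32
Level 9: 16
Level 10: 8
Level 11: 4
Level 12: 2
Level 13: 1

The root is level 0 and the size-1 base case is level 13 (the tree spans levels 0 through 13, i.e. 14 levels counting the root), so the depth is the number of divisions: log_2(8192) = 13

The recursion tree depth is log_2(8192) = 13. At each level, the problem size is divided by 2, so it takes 13 divisions to reduce to a base case of size 1. The algorithm makes 3 recursive calls at each level.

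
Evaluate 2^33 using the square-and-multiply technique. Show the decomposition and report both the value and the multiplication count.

Computing 2^33 by squaring (build up from 2^1; each line after the first costs one multiplication):

2^1 = 2
2^2 = (2^1)^2 = 2^2 = 4
2^4 = (2^2)^2 = 4^2 = 16
2^8 = (2^4)^2 = 16^2 = 256
2^16 = (2^8)^2 = 256^2 = 65536
2^32 = (2^16)^2 = 65536^2 = 4294967296
2^33 = 2 * 2^32 = 2 * 4294967296 = 8589934592

Result: 8589934592
Multiplications needed: 6 (6 lines after 2^1)

2^33 = 8589934592. Using exponentiation by squaring, this requires 6 multiplications. The key idea: if the exponent is even, square the half-power; if odd, multiply by the base once.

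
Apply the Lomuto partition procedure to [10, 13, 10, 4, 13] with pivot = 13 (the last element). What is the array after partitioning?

Lomuto partition with pivot = 13:

Initial array: [10, 13, 10, 4, 13]

arr[0]=10 <= 13: swap with position 0, array becomes [10, 13, 10, 4, 13]
arr[1]=13 <= 13: swap with position 1, array becomes [10, 13, 10, 4, 13]
arr[2]=10 <= 13: swap with position 2, array becomes [10, 13, 10, 4, 13]
arr[3]=4 <= 13: swap with position 3, array becomes [10, 13, 10, 4, 13]

Place pivot at position 4: [10, 13, 10, 4, 13]
Pivot position: 4

After partitioning with pivot 13, the array becomes [10, 13, 10, 4, 13]. The pivot is placed at index 4. All elements to the left of the pivot are <= 13, and all elements to the right are > 13.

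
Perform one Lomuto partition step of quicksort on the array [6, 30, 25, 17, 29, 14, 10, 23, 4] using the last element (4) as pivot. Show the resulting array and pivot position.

Lomuto partition with pivot = 4:

Initial array: [6, 30, 25, 17, 29, 14, 10, 23, 4]

arr[0]=6 > 4: no swap
arr[1]=30 > 4: no swap
arr[2]=25 > 4: no swap
arr[3]=17 > 4: no swap
arr[4]=29 > 4: no swap
arr[5]=14 > 4: no swap
arr[6]=10 > 4: no swap
arr[7]=23 > 4: no swap

Place pivot at position 0: [4, 30, 25, 17, 29, 14, 10, 23, 6]
Pivot position: 0

After partitioning with pivot 4, the array becomes [4, 30, 25, 17, 29, 14, 10, 23, 6]. The pivot is placed at index 0. All elements to the left of the pivot are <= 4, and all elements to the right are > 4.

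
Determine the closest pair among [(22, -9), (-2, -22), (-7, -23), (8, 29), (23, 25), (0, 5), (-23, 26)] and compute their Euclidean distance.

Computing all pairwise distances among 7 points:

d((22, -9), (-2, -22)) = 27.2947
d((22, -9), (-7, -23)) = 32.2025
d((22, -9), (8, 29)) = 40.4969
d((22, -9), (23, 25)) = 34.0147
d((22, -9), (0, 5)) = 26.0768
d((22, -9), (-23, 26)) = 57.0088
d((-2, -22), (-7, -23)) = 5.099 <-- minimum
d((-2, -22), (8, 29)) = 51.9711
d((-2, -22), (23, 25)) = 53.2353
d((-2, -22), (0, 5)) = 27.074
d((-2, -22), (-23, 26)) = 52.3927
d((-7, -23), (8, 29)) = 54.1202
d((-7, -23), (23, 25)) = 56.6039
d((-7, -23), (0, 5)) = 28.8617
d((-7, -23), (-23, 26)) = 51.5461
d((8, 29), (23, 25)) = 15.5242
d((8, 29), (0, 5)) = 25.2982
d((8, 29), (-23, 26)) = 31.1448
d((23, 25), (0, 5)) = 30.4795
d((23, 25), (-23, 26)) = 46.0109
d((0, 5), (-23, 26)) = 31.1448

Closest pair: (-2, -22) and (-7, -23) with distance 5.099

The closest pair is (-2, -22) and (-7, -23) with Euclidean distance 5.099. For 7 points, brute-force pairwise comparison is shown above. For large n, the divide-and-conquer algorithm (sort by x, recurse on halves, check the dividing strip) achieves O(n log n).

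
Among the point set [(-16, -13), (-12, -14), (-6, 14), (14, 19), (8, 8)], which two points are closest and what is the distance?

Computing all pairwise distances among 5 points:

d((-16, -13), (-12, -14)) = 4.1231 <-- minimum
d((-16, -13), (-6, 14)) = 28.7924
d((-16, -13), (14, 19)) = 43.8634
d((-16, -13), (8, 8)) = 31.8904
d((-12, -14), (-6, 14)) = 28.6356
d((-12, -14), (14, 19)) = 42.0119
d((-12, -14), (8, 8)) = 29.7321
d((-6, 14), (14, 19)) = 20.6155
d((-6, 14), (8, 8)) = 15.2315
d((14, 19), (8, 8)) = 12.53

Closest pair: (-16, -13) and (-12, -14) with distance 4.1231

The closest pair is (-16, -13) and (-12, -14) with Euclidean distance 4.1231. For 5 points, brute-force pairwise comparison is shown above. For large n, the divide-and-conquer algorithm (sort by x, recurse on halves, check the dividing strip) achieves O(n log n).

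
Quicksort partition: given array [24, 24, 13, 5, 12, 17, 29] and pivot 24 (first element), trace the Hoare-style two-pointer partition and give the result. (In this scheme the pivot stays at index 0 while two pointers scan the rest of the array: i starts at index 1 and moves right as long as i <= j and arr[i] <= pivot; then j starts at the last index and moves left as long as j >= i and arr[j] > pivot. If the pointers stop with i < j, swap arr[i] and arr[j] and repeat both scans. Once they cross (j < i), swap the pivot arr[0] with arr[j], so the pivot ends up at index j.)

Hoare-style two-pointer partition with pivot = 24:

Initial array: [24, 24, 13, 5, 12, 17, 29]

Pointers start at i = 1, j = 6.
i ends at 6, j ends at 5: the pointers have crossed (j < i), so scanning stops.

Swap pivot arr[0] with arr[5] to place pivot at position 5: [17, 24, 13, 5, 12, 24, 29]
Pivot position: 5

After partitioning with pivot 24, the array becomes [17, 24, 13, 5, 12, 24, 29]. The pivot is placed at index 5. All elements to the left of the pivot are <= 24, and all elements to the right are > 24.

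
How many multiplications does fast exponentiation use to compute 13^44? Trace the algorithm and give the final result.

Computing 13^44 by squaring (build up from 13^1; each line after the first costs one multiplication):

13^1 = 13
13^2 = (13^1)^2 = 13^2 = 169
13^4 = (13^2)^2 = 169^2 = 28561
13^5 = 13 * 13^4 = 13 * 28561 = 371293
13^10 = (13^5)^2 = 371293^2 = 137858491849
13^11 = 13 * 13^10 = 13 * 137858491849 = 1792160394037
13^22 = (13^11)^2 = 1792160394037^2 = 3211838877954855105157369
13^44 = (13^22)^2 = 3211838877954855105157369^2 = 10315908977942302627204470186314316211062255002161

Result: 10315908977942302627204470186314316211062255002161
Multiplications needed: 7 (7 lines after 13^1)

13^44 = 10315908977942302627204470186314316211062255002161. Using exponentiation by squaring, this requires 7 multiplications. The key idea: if the exponent is even, square the half-power; if odd, multiply by the base once.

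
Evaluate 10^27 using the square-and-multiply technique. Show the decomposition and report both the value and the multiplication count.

Computing 10^27 by squaring (build up from 10^1; each line after the first costs one multiplication):

10^1 = 10
10^2 = (10^1)^2 = 10^2 = 100
10^3 = 10 * 10^2 = 10 * 100 = 1000
10^6 = (10^3)^2 = 1000^2 = 1000000
10^12 = (10^6)^2 = 1000000^2 = 1000000000000
10^13 = 10 * 10^12 = 10 * 1000000000000 = 10000000000000
10^26 = (10^13)^2 = 10000000000000^2 = 100000000000000000000000000
10^27 = 10 * 10^26 = 10 * 100000000000000000000000000 = 1000000000000000000000000000

Result: 1000000000000000000000000000
Multiplications needed: 7 (7 lines after 10^1)

10^27 = 1000000000000000000000000000. Using exponentiation by squaring, this requires 7 multiplications. The key idea: if the exponent is even, square the half-power; if odd, multiply by the base once.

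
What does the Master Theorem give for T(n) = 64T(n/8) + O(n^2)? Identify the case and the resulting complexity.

Master Theorem for T(n) = 64T(n/8) + O(n^2):

a = 64, b = 8, c = 2
log_b(a) = log_8(64) = 2.0000

Case 2: c = 2 = log_8(64) = 2.0000
T(n) = O(n^2 log n) = O(n^2 log n)

For T(n) = 64T(n/8) + O(n^2): log_8(64) = 2.0000. This is Case 2 of the Master Theorem (c = log_b(a), equal work at all levels), giving O(n^2 log n).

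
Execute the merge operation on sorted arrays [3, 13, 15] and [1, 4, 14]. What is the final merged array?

Merging process:

Compare 3 vs 1: take 1 from right. Merged: [1]
Compare 3 vs 4: take 3 from left. Merged: [1, 3]
Compare 13 vs 4: take 4 from right. Merged: [1, 3, 4]
Compare 13 vs 14: take 13 from left. Merged: [1, 3, 4, 13]
Compare 15 vs 14: take 14 from right. Merged: [1, 3, 4, 13, 14]
Append remaining from left: [15]. Merged: [1, 3, 4, 13, 14, 15]

Final merged array: [1, 3, 4, 13, 14, 15]
Total comparisons: 5

The merged array is [1, 3, 4, 13, 14, 15], requiring 5 comparisons. The merge step runs in O(n) time where n is the total number of elements.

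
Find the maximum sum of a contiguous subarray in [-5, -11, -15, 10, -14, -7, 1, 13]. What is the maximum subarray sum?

Using Kadane's algorithm on [-5, -11, -15, 10, -14, -7, 1, 13]:

Scanning through the array:
Position 1 (value -11): max_ending_here = -11, max_so_far = -5
Position 2 (value -15): max_ending_here = -15, max_so_far = -5
Position 3 (value 10): max_ending_here = 10, max_so_far = 10
Position 4 (value -14): max_ending_here = -4, max_so_far = 10
Position 5 (value -7): max_ending_here = -7, max_so_far = 10
Position 6 (value 1): max_ending_here = 1, max_so_far = 10
Position 7 (value 13): max_ending_here = 14, max_so_far = 14

Maximum subarray: [1, 13]
Maximum sum: 14

The maximum subarray is [1, 13] with sum 14. This subarray runs from index 6 to index 7.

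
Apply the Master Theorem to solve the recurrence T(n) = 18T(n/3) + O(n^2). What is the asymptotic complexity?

Master Theorem for T(n) = 18T(n/3) + O(n^2):

a = 18, b = 3, c = 2
log_b(a) = log_3(18) = 2.6309

Case 1: c = 2 < log_3(18) = 2.6309
T(n) = O(n^(log_3 18))

For T(n) = 18T(n/3) + O(n^2): log_3(18) = 2.6309. This is Case 1 of the Master Theorem (c < log_b(a), work dominated by leaves), giving O(n^(log_3 18)).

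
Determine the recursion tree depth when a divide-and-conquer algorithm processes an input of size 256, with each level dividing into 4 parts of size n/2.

For divide and conquer with division factor 2:

Problem sizes at each level:
Level 0: 256
Level 1: 128
Level 2: 64
Level 3: 32
Level 4: 16
Level 5: 8
Level 6: 4
Level 7: 2
Level 8: 1

The root is level 0 and the size-1 base case is level 8 (the tree spans levels 0 through 8, i.e. 9 levels counting the root), so the depth is the number of divisions: log_2(256) = 8

The recursion tree depth is log_2(256) = 8. At each level, the problem size is divided by 2, so it takes 8 divisions to reduce to a base case of size 1. The algorithm makes 4 recursive calls at each level.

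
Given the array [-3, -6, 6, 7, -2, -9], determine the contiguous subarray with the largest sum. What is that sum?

Using Kadane's algorithm on [-3, -6, 6, 7, -2, -9]:

Scanning through the array:
Position 1 (value -6): max_ending_here = -6, max_so_far = -3
Position 2 (value 6): max_ending_here = 6, max_so_far = 6
Position 3 (value 7): max_ending_here = 13, max_so_far = 13
Position 4 (value -2): max_ending_here = 11, max_so_far = 13
Position 5 (value -9): max_ending_here = 2, max_so_far = 13

Maximum subarray: [6, 7]
Maximum sum: 13

The maximum subarray is [6, 7] with sum 13. This subarray runs from index 2 to index 3.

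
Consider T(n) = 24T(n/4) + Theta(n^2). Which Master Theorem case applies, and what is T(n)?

Master Theorem for T(n) = 24T(n/4) + O(n^2):

a = 24, b = 4, c = 2
log_b(a) = log_4(24) = 2.2925

Case 1: c = 2 < log_4(24) = 2.2925
T(n) = O(n^(log_4 24))

For T(n) = 24T(n/4) + O(n^2): log_4(24) = 2.2925. This is Case 1 of the Master Theorem (c < log_b(a), work dominated by leaves), giving O(n^(log_4 24)).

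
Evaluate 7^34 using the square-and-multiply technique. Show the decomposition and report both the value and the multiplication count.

Computing 7^34 by squaring (build up from 7^1; each line after the first costs one multiplication):

7^1 = 7
7^2 = (7^1)^2 = 7^2 = 49
7^4 = (7^2)^2 = 49^2 = 2401
7^8 = (7^4)^2 = 2401^2 = 5764801
7^16 = (7^8)^2 = 5764801^2 = 33232930569601
7^17 = 7 * 7^16 = 7 * 33232930569601 = 232630513987207
7^34 = (7^17)^2 = 232630513987207^2 = 54116956037952111668959660849

Result: 54116956037952111668959660849
Multiplications needed: 6 (6 lines after 7^1)

7^34 = 54116956037952111668959660849. Using exponentiation by squaring, this requires 6 multiplications. The key idea: if the exponent is even, square the half-power; if odd, multiply by the base once.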